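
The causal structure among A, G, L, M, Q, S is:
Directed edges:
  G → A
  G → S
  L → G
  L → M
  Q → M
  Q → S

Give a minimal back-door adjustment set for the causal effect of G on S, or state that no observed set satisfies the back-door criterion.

desc(G)\{G}={A,S}; candidates ⊆ {L,M,Q}.
∅: G⊥S given ∅ in G with G→· removed — back-door holds.

G→S: minimal back-door set ∅.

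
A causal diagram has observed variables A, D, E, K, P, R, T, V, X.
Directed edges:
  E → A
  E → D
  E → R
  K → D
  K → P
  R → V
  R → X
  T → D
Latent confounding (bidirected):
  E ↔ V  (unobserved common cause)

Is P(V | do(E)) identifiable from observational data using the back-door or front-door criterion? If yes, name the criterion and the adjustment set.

P(V|do(E)): frontdoor, adjust for {R}.

desc(E)\{E}={A,D,R,V,X}; candidates ⊆ {K,P,T}.
E↔V: latent back-door arc(s) into E.
size 0: {}; under {} E still reaches {V} ∋ V.
size 1: {K}, {P}, {T}; under {K} E still reaches {V} ∋ V.
size 2: {K,P}, {K,T}, {P,T}; under {K,P} E still reaches {V} ∋ V.
E↔V cannot be blocked by any observed set — no back-door set.
{R}: (i) intercepts every directed E→V path; (ii) no back-door E→{R}; (iii) {E} blocks every back-door {R}→V. Front-door holds.
P(V|do(E)) = Σ_{R} P(R|E) Σ_{E'} P(V|R,E')P(E').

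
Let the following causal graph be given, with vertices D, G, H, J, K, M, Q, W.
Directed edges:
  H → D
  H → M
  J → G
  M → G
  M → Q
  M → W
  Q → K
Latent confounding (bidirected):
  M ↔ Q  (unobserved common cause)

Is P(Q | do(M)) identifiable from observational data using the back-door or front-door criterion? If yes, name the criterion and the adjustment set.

desc(M)\{M}={G,K,Q,W}; candidates ⊆ {D,H,J}.
M↔Q: latent back-door arc(s) into M.
size 0: {}; under {} M still reaches {D,H,K,Q} ∋ Q.
size 1: {D}, {H}, {J}; under {D} M still reaches {H,K,Q} ∋ Q.
size 2: {D,H}, {D,J}, {H,J}; under {D,H} M still reaches {K,Q} ∋ Q.
M↔Q cannot be blocked by any observed set — no back-door set.
No mediator lies on a directed M→…→Q path.
Neither criterion identifies P(Q|do(M)) in this graph.

P(Q|do(M)): not identifiable (no BD/FD set).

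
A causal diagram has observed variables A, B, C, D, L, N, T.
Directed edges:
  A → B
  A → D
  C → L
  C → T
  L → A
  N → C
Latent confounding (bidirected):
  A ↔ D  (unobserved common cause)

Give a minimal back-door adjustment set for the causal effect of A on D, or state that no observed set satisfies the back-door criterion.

A→D: no observed back-door set.

desc(A)\{A}={B,D}; candidates ⊆ {C,L,N,T}.
A↔D: latent back-door arc(s) into A.
size 0: {}; under {} A still reaches {C,D,L,N,T} ∋ D.
size 1: {C}, {L}, {N} …(+1); under {C} A still reaches {D,L} ∋ D.
size 2: {C,L}, {C,N}, {C,T} …(+3); under {C,L} A still reaches {D} ∋ D.
A↔D cannot be blocked by any observed set — no back-door set.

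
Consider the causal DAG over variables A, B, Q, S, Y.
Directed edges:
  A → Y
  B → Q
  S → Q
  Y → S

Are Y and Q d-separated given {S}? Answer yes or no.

Bayes-Ball from Y | {S} reaches {A}.
Q ∉ reach(Y|{S}) ⇒ Y ⊥ Q | {S}.

Yes — Y ⊥ Q | {S}.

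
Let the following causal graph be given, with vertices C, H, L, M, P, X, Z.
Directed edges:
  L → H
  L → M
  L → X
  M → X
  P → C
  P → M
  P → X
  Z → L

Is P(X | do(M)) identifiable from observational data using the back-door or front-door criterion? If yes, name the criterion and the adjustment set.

desc(M)\{M}={X}; candidates ⊆ {C,H,L,P,Z}.
size 0: {}; under {} M still reaches {C,H,L,P,X,Z} ∋ X.
size 1: {C}, {H}, {L} …(+2); under {C} M still reaches {H,L,P,X,Z} ∋ X.
{L,P}: M⊥X given {L,P} in G with M→· removed — back-door holds.
P(X|do(M)) = Σ_{L,P} P(X|M,L,P)·P(L,P).

P(X|do(M)): backdoor, adjust for {L, P}.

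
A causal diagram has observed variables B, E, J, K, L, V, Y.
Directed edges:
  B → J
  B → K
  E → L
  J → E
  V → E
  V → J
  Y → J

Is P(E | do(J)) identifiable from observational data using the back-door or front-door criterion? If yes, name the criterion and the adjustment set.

P(E|do(J)): backdoor, adjust for {V}.

desc(J)\{J}={E,L}; candidates ⊆ {B,K,V,Y}.
size 0: {}; under {} J still reaches {B,E,K,L,V,Y} ∋ E.
{V}: J⊥E given {V} in G with J→· removed — back-door holds.
P(E|do(J)) = Σ_{V} P(E|J,V)·P(V).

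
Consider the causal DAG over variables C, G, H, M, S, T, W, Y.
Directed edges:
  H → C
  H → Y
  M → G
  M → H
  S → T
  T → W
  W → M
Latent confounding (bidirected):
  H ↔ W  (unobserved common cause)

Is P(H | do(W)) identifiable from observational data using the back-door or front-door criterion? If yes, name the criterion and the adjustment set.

P(H|do(W)): frontdoor, adjust for {M}.

desc(W)\{W}={C,G,H,M,Y}; candidates ⊆ {S,T}.
W↔H: latent back-door arc(s) into W.
size 0: {}; under {} W still reaches {C,H,S,T,Y} ∋ H.
size 1: {S}, {T}; under {S} W still reaches {C,H,T,Y} ∋ H.
size 2: {S,T}; under {S,T} W still reaches {C,H,Y} ∋ H.
W↔H cannot be blocked by any observed set — no back-door set.
{M}: (i) intercepts every directed W→H path; (ii) no back-door W→{M}; (iii) {W} blocks every back-door {M}→H. Front-door holds.
P(H|do(W)) = Σ_{M} P(M|W) Σ_{W'} P(H|M,W')P(W').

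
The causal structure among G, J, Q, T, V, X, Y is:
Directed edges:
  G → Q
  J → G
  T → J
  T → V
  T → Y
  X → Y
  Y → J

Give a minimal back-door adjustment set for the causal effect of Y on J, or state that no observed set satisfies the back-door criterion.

desc(Y)\{Y}={G,J,Q}; candidates ⊆ {T,V,X}.
size 0: {}; under {} Y still reaches {G,J,Q,T,V,X} ∋ J.
{T}: Y⊥J given {T} in G with Y→· removed — back-door holds.

Y→J: minimal back-door set {T}.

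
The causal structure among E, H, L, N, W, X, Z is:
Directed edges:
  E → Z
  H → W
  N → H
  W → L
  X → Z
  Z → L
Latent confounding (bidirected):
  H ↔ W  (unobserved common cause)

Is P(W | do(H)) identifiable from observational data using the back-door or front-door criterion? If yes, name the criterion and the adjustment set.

P(W|do(H)): not identifiable (no BD/FD set).

desc(H)\{H}={L,W}; candidates ⊆ {E,N,X,Z}.
H↔W: latent back-door arc(s) into H.
size 0: {}; under {} H still reaches {L,N,W} ∋ W.
size 1: {E}, {N}, {X} …(+1); under {E} H still reaches {L,N,W} ∋ W.
size 2: {E,N}, {E,X}, {E,Z} …(+3); under {E,N} H still reaches {L,W} ∋ W.
H↔W cannot be blocked by any observed set — no back-door set.
No mediator lies on a directed H→…→W path.
Neither criterion identifies P(W|do(H)) in this graph.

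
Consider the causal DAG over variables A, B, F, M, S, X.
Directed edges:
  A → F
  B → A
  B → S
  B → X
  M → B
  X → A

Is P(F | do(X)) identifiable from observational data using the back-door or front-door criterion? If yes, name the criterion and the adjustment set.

P(F|do(X)): backdoor, adjust for {B}.

desc(X)\{X}={A,F}; candidates ⊆ {B,M,S}.
size 0: {}; under {} X still reaches {A,B,F,M,S} ∋ F.
{B}: X⊥F given {B} in G with X→· removed — back-door holds.
P(F|do(X)) = Σ_{B} P(F|X,B)·P(B).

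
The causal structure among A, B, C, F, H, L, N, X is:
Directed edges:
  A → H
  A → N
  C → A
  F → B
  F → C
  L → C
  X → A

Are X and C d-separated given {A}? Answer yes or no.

Bayes-Ball from X | {A} reaches {B,C,F,L}.
C ∈ reach(X|{A}) ⇒ X ⊥̸ C | {A}.

No — X and C are d-connected given {A}.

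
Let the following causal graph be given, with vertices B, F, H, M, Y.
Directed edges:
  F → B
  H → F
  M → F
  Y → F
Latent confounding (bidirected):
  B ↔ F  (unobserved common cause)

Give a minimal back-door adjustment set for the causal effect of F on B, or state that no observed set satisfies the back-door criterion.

desc(F)\{F}={B}; candidates ⊆ {H,M,Y}.
F↔B: latent back-door arc(s) into F.
size 0: {}; under {} F still reaches {B,H,M,Y} ∋ B.
size 1: {H}, {M}, {Y}; under {H} F still reaches {B,M,Y} ∋ B.
size 2: {H,M}, {H,Y}, {M,Y}; under {H,M} F still reaches {B,Y} ∋ B.
F↔B cannot be blocked by any observed set — no back-door set.

F→B: no observed back-door set.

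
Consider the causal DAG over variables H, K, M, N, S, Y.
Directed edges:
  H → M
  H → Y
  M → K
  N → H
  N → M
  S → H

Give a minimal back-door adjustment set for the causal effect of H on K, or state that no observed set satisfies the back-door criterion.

H→K: minimal back-door set {N}.

desc(H)\{H}={K,M,Y}; candidates ⊆ {N,S}.
size 0: {}; under {} H still reaches {K,M,N,S} ∋ K.
{N}: H⊥K given {N} in G with H→· removed — back-door holds.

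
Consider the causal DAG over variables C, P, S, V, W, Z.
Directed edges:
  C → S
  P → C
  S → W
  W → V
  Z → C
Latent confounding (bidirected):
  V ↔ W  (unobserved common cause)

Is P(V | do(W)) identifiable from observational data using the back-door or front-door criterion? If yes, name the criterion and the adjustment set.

P(V|do(W)): not identifiable (no BD/FD set).

desc(W)\{W}={V}; candidates ⊆ {C,P,S,Z}.
W↔V: latent back-door arc(s) into W.
size 0: {}; under {} W still reaches {C,P,S,V,Z} ∋ V.
size 1: {C}, {P}, {S} …(+1); under {C} W still reaches {S,V} ∋ V.
size 2: {C,P}, {C,S}, {C,Z} …(+3); under {C,P} W still reaches {S,V} ∋ V.
W↔V cannot be blocked by any observed set — no back-door set.
No mediator lies on a directed W→…→V path.
Neither criterion identifies P(V|do(W)) in this graph.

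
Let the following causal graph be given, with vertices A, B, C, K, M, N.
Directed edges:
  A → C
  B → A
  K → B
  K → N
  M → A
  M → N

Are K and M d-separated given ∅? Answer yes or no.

Bayes-Ball from K | ∅ reaches {A,B,C,N}.
M ∉ reach(K|∅) ⇒ K ⊥ M | ∅.

Yes — K ⊥ M | ∅.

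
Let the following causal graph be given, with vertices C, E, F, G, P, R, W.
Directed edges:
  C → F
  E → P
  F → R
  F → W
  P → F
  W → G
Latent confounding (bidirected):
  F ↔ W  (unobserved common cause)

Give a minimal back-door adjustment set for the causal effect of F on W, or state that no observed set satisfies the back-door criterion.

F→W: no observed back-door set.

desc(F)\{F}={G,R,W}; candidates ⊆ {C,E,P}.
F↔W: latent back-door arc(s) into F.
size 0: {}; under {} F still reaches {C,E,G,P,W} ∋ W.
size 1: {C}, {E}, {P}; under {C} F still reaches {E,G,P,W} ∋ W.
size 2: {C,E}, {C,P}, {E,P}; under {C,E} F still reaches {G,P,W} ∋ W.
F↔W cannot be blocked by any observed set — no back-door set.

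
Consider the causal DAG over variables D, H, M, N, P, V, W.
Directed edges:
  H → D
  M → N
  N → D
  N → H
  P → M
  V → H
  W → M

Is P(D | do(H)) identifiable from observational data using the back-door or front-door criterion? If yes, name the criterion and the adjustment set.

desc(H)\{H}={D}; candidates ⊆ {M,N,P,V,W}.
size 0: {}; under {} H still reaches {D,M,N,P,V,W} ∋ D.
{N}: H⊥D given {N} in G with H→· removed — back-door holds.
P(D|do(H)) = Σ_{N} P(D|H,N)·P(N).

P(D|do(H)): backdoor, adjust for {N}.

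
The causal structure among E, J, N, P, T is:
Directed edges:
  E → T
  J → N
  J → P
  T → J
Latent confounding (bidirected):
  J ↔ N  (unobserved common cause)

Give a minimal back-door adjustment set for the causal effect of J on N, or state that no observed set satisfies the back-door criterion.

J→N: no observed back-door set.

desc(J)\{J}={N,P}; candidates ⊆ {E,T}.
J↔N: latent back-door arc(s) into J.
size 0: {}; under {} J still reaches {E,N,T} ∋ N.
size 1: {E}, {T}; under {E} J still reaches {N,T} ∋ N.
size 2: {E,T}; under {E,T} J still reaches {N} ∋ N.
J↔N cannot be blocked by any observed set — no back-door set.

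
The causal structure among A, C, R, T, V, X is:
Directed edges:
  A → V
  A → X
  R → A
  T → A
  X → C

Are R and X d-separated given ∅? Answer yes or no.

Bayes-Ball from R | ∅ reaches {A,C,V,X}.
X ∈ reach(R|∅) ⇒ R ⊥̸ X | ∅.

No — R and X are d-connected given ∅.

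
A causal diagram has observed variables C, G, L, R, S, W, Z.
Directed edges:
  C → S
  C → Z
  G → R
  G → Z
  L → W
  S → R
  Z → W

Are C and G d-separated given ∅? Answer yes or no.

Bayes-Ball from C | ∅ reaches {R,S,W,Z}.
G ∉ reach(C|∅) ⇒ C ⊥ G | ∅.

Yes — C ⊥ G | ∅.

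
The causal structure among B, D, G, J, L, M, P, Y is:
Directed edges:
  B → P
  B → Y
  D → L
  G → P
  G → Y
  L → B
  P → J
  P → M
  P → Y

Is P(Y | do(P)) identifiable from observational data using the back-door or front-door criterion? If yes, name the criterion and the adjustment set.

desc(P)\{P}={J,M,Y}; candidates ⊆ {B,D,G,L}.
size 0: {}; under {} P still reaches {B,D,G,L,Y} ∋ Y.
size 1: {B}, {D}, {G} …(+1); under {B} P still reaches {G,Y} ∋ Y.
{B,G}: P⊥Y given {B,G} in G with P→· removed — back-door holds.
P(Y|do(P)) = Σ_{B,G} P(Y|P,B,G)·P(B,G).

P(Y|do(P)): backdoor, adjust for {B, G}.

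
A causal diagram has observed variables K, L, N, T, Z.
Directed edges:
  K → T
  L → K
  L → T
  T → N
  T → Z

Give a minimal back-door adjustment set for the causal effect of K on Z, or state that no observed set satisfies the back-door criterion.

desc(K)\{K}={N,T,Z}; candidates ⊆ {L}.
size 0: {}; under {} K still reaches {L,N,T,Z} ∋ Z.
{L}: K⊥Z given {L} in G with K→· removed — back-door holds.

K→Z: minimal back-door set {L}.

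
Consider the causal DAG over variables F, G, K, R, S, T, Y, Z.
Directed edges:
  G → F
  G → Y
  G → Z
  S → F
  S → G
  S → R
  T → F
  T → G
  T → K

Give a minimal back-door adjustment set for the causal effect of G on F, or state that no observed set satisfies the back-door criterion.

G→F: minimal back-door set {S, T}.

desc(G)\{G}={F,Y,Z}; candidates ⊆ {K,R,S,T}.
size 0: {}; under {} G still reaches {F,K,R,S,T} ∋ F.
size 1: {K}, {R}, {S} …(+1); under {K} G still reaches {F,R,S,T} ∋ F.
{S,T}: G⊥F given {S,T} in G with G→· removed — back-door holds.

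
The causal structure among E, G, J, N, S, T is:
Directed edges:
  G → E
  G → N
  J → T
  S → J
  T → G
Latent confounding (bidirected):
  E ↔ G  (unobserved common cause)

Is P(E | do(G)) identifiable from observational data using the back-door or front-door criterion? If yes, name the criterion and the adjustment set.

desc(G)\{G}={E,N}; candidates ⊆ {J,S,T}.
G↔E: latent back-door arc(s) into G.
size 0: {}; under {} G still reaches {E,J,S,T} ∋ E.
size 1: {J}, {S}, {T}; under {J} G still reaches {E,T} ∋ E.
size 2: {J,S}, {J,T}, {S,T}; under {J,S} G still reaches {E,T} ∋ E.
G↔E cannot be blocked by any observed set — no back-door set.
No mediator lies on a directed G→…→E path.
Neither criterion identifies P(E|do(G)) in this graph.

P(E|do(G)): not identifiable (no BD/FD set).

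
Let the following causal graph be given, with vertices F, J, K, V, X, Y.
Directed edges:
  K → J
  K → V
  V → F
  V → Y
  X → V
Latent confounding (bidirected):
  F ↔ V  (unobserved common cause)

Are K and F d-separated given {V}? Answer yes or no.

No — K and F are d-connected given {V}.

Bayes-Ball from K | {V} reaches {F,J,X}.
F ∈ reach(K|{V}) ⇒ K ⊥̸ F | {V}.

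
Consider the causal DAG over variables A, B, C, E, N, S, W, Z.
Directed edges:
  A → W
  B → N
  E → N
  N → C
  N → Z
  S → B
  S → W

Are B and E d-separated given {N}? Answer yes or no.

Bayes-Ball from B | {N} reaches {E,S,W}.
E ∈ reach(B|{N}) ⇒ B ⊥̸ E | {N}.

No — B and E are d-connected given {N}.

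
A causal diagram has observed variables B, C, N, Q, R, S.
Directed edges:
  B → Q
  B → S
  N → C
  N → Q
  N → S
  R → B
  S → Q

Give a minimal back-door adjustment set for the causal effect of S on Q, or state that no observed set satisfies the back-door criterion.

S→Q: minimal back-door set {B, N}.

desc(S)\{S}={Q}; candidates ⊆ {B,C,N,R}.
size 0: {}; under {} S still reaches {B,C,N,Q,R} ∋ Q.
size 1: {B}, {C}, {N} …(+1); under {B} S still reaches {C,N,Q} ∋ Q.
{B,N}: S⊥Q given {B,N} in G with S→· removed — back-door holds.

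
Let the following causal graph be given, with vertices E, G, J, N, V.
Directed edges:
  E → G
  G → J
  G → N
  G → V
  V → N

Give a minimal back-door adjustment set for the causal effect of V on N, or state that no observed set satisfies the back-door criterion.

V→N: minimal back-door set {G}.

desc(V)\{V}={N}; candidates ⊆ {E,G,J}.
size 0: {}; under {} V still reaches {E,G,J,N} ∋ N.
{G}: V⊥N given {G} in G with V→· removed — back-door holds.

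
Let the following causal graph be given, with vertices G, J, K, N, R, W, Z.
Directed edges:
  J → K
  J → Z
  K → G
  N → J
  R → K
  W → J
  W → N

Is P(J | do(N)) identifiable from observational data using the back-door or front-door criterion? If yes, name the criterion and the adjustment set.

desc(N)\{N}={G,J,K,Z}; candidates ⊆ {R,W}.
size 0: {}; under {} N still reaches {G,J,K,W,Z} ∋ J.
{W}: N⊥J given {W} in G with N→· removed — back-door holds.
P(J|do(N)) = Σ_{W} P(J|N,W)·P(W).

P(J|do(N)): backdoor, adjust for {W}.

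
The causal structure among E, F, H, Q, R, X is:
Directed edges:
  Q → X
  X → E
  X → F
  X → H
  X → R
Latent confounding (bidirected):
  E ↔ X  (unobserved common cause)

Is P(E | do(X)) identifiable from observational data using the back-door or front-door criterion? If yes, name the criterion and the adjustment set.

P(E|do(X)): not identifiable (no BD/FD set).

desc(X)\{X}={E,F,H,R}; candidates ⊆ {Q}.
X↔E: latent back-door arc(s) into X.
size 0: {}; under {} X still reaches {E,Q} ∋ E.
size 1: {Q}; under {Q} X still reaches {E} ∋ E.
X↔E cannot be blocked by any observed set — no back-door set.
No mediator lies on a directed X→…→E path.
Neither criterion identifies P(E|do(X)) in this graph.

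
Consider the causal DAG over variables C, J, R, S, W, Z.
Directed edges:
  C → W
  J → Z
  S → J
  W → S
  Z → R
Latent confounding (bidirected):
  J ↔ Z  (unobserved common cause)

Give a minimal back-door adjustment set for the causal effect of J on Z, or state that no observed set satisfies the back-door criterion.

J→Z: no observed back-door set.

desc(J)\{J}={R,Z}; candidates ⊆ {C,S,W}.
J↔Z: latent back-door arc(s) into J.
size 0: {}; under {} J still reaches {C,R,S,W,Z} ∋ Z.
size 1: {C}, {S}, {W}; under {C} J still reaches {R,S,W,Z} ∋ Z.
size 2: {C,S}, {C,W}, {S,W}; under {C,S} J still reaches {R,Z} ∋ Z.
J↔Z cannot be blocked by any observed set — no back-door set.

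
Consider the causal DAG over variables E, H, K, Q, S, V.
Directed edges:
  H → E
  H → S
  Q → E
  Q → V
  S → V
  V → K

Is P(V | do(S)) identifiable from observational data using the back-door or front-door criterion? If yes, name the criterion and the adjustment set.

desc(S)\{S}={K,V}; candidates ⊆ {E,H,Q}.
∅: S⊥V given ∅ in G with S→· removed — back-door holds.
P(V|do(S)) = P(V|S) — no adjustment needed.

P(V|do(S)): backdoor, adjust for ∅.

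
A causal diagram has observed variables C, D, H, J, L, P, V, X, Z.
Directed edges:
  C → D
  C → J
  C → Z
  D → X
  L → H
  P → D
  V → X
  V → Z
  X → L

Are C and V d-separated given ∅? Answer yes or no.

Bayes-Ball from C | ∅ reaches {D,H,J,L,X,Z}.
V ∉ reach(C|∅) ⇒ C ⊥ V | ∅.

Yes — C ⊥ V | ∅.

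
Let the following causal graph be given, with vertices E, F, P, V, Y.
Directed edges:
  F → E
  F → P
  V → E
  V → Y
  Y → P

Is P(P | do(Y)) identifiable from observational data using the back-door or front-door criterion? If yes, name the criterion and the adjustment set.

desc(Y)\{Y}={P}; candidates ⊆ {E,F,V}.
∅: Y⊥P given ∅ in G with Y→· removed — back-door holds.
P(P|do(Y)) = P(P|Y) — no adjustment needed.

P(P|do(Y)): backdoor, adjust for ∅.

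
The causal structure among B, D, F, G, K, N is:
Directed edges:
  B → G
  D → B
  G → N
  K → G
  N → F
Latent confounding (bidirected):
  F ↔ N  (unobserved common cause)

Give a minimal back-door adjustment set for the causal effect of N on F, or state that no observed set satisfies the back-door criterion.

desc(N)\{N}={F}; candidates ⊆ {B,D,G,K}.
N↔F: latent back-door arc(s) into N.
size 0: {}; under {} N still reaches {B,D,F,G,K} ∋ F.
size 1: {B}, {D}, {G} …(+1); under {B} N still reaches {F,G,K} ∋ F.
size 2: {B,D}, {B,G}, {B,K} …(+3); under {B,D} N still reaches {F,G,K} ∋ F.
N↔F cannot be blocked by any observed set — no back-door set.

N→F: no observed back-door set.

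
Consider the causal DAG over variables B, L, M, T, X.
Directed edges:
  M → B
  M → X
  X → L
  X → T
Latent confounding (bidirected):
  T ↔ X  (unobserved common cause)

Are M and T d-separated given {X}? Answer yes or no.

Bayes-Ball from M | {X} reaches {B,T}.
T ∈ reach(M|{X}) ⇒ M ⊥̸ T | {X}.

No — M and T are d-connected given {X}.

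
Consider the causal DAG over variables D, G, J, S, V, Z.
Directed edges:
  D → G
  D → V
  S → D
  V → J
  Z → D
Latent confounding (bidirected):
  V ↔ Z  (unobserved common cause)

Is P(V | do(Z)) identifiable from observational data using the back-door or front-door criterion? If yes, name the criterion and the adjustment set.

P(V|do(Z)): frontdoor, adjust for {D}.

desc(Z)\{Z}={D,G,J,V}; candidates ⊆ {S}.
Z↔V: latent back-door arc(s) into Z.
size 0: {}; under {} Z still reaches {J,V} ∋ V.
size 1: {S}; under {S} Z still reaches {J,V} ∋ V.
Z↔V cannot be blocked by any observed set — no back-door set.
{D}: (i) intercepts every directed Z→V path; (ii) no back-door Z→{D}; (iii) {Z} blocks every back-door {D}→V. Front-door holds.
P(V|do(Z)) = Σ_{D} P(D|Z) Σ_{Z'} P(V|D,Z')P(Z').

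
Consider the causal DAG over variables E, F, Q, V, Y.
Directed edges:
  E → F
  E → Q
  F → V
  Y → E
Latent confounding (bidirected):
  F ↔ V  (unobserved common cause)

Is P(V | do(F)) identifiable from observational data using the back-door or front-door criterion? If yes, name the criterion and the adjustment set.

P(V|do(F)): not identifiable (no BD/FD set).

desc(F)\{F}={V}; candidates ⊆ {E,Q,Y}.
F↔V: latent back-door arc(s) into F.
size 0: {}; under {} F still reaches {E,Q,V,Y} ∋ V.
size 1: {E}, {Q}, {Y}; under {E} F still reaches {V} ∋ V.
size 2: {E,Q}, {E,Y}, {Q,Y}; under {E,Q} F still reaches {V} ∋ V.
F↔V cannot be blocked by any observed set — no back-door set.
No mediator lies on a directed F→…→V path.
Neither criterion identifies P(V|do(F)) in this graph.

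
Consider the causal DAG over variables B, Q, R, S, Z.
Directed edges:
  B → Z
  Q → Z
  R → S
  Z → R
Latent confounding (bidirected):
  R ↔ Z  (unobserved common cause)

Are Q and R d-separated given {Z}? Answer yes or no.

Bayes-Ball from Q | {Z} reaches {B,R,S}.
R ∈ reach(Q|{Z}) ⇒ Q ⊥̸ R | {Z}.

No — Q and R are d-connected given {Z}.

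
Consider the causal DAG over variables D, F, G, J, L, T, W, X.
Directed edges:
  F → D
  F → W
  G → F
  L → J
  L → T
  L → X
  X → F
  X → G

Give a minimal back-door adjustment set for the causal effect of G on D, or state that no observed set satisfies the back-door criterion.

G→D: minimal back-door set {X}.

desc(G)\{G}={D,F,W}; candidates ⊆ {J,L,T,X}.
size 0: {}; under {} G still reaches {D,F,J,L,T,W,X} ∋ D.
{X}: G⊥D given {X} in G with G→· removed — back-door holds.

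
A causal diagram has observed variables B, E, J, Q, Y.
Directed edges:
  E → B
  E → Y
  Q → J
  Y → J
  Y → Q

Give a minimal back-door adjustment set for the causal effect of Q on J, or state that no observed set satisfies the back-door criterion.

desc(Q)\{Q}={J}; candidates ⊆ {B,E,Y}.
size 0: {}; under {} Q still reaches {B,E,J,Y} ∋ J.
{Y}: Q⊥J given {Y} in G with Q→· removed — back-door holds.

Q→J: minimal back-door set {Y}.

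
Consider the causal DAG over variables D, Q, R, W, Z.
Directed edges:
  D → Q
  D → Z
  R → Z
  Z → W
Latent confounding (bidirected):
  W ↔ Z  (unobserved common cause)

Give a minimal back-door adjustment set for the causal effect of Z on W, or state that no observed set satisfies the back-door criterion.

Z→W: no observed back-door set.

desc(Z)\{Z}={W}; candidates ⊆ {D,Q,R}.
Z↔W: latent back-door arc(s) into Z.
size 0: {}; under {} Z still reaches {D,Q,R,W} ∋ W.
size 1: {D}, {Q}, {R}; under {D} Z still reaches {R,W} ∋ W.
size 2: {D,Q}, {D,R}, {Q,R}; under {D,Q} Z still reaches {R,W} ∋ W.
Z↔W cannot be blocked by any observed set — no back-door set.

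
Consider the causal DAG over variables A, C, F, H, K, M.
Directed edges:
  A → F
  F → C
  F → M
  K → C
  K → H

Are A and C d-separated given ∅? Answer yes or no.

No — A and C are d-connected given ∅.

Bayes-Ball from A | ∅ reaches {C,F,M}.
C ∈ reach(A|∅) ⇒ A ⊥̸ C | ∅.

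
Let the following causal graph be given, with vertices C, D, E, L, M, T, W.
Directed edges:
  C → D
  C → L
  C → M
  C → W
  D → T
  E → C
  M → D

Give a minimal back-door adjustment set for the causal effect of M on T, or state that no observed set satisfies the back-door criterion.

M→T: minimal back-door set {C}.

desc(M)\{M}={D,T}; candidates ⊆ {C,E,L,W}.
size 0: {}; under {} M still reaches {C,D,E,L,T,W} ∋ T.
{C}: M⊥T given {C} in G with M→· removed — back-door holds.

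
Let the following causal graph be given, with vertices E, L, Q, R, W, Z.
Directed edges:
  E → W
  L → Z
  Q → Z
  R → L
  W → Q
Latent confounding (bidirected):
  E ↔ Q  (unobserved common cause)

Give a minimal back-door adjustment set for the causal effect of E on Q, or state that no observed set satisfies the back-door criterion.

E→Q: no observed back-door set.

desc(E)\{E}={Q,W,Z}; candidates ⊆ {L,R}.
E↔Q: latent back-door arc(s) into E.
size 0: {}; under {} E still reaches {Q,Z} ∋ Q.
size 1: {L}, {R}; under {L} E still reaches {Q,Z} ∋ Q.
size 2: {L,R}; under {L,R} E still reaches {Q,Z} ∋ Q.
E↔Q cannot be blocked by any observed set — no back-door set.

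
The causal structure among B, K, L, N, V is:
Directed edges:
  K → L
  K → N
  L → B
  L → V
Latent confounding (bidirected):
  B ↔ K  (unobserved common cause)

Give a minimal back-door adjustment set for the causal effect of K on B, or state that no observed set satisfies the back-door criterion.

K→B: no observed back-door set.

desc(K)\{K}={B,L,N,V}; candidates ⊆ {—}.
K↔B: latent back-door arc(s) into K.
size 0: {}; under {} K still reaches {B} ∋ B.
K↔B cannot be blocked by any observed set — no back-door set.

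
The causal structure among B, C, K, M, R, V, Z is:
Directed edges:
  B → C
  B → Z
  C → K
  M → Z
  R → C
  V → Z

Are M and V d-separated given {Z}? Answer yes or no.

Bayes-Ball from M | {Z} reaches {B,C,K,V}.
V ∈ reach(M|{Z}) ⇒ M ⊥̸ V | {Z}.

No — M and V are d-connected given {Z}.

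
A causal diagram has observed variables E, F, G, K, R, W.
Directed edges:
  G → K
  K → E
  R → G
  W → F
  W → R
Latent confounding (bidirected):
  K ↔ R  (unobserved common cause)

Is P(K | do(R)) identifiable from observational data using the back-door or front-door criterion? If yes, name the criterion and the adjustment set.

desc(R)\{R}={E,G,K}; candidates ⊆ {F,W}.
R↔K: latent back-door arc(s) into R.
size 0: {}; under {} R still reaches {E,F,K,W} ∋ K.
size 1: {F}, {W}; under {F} R still reaches {E,K,W} ∋ K.
size 2: {F,W}; under {F,W} R still reaches {E,K} ∋ K.
R↔K cannot be blocked by any observed set — no back-door set.
{G}: (i) intercepts every directed R→K path; (ii) no back-door R→{G}; (iii) {R} blocks every back-door {G}→K. Front-door holds.
P(K|do(R)) = Σ_{G} P(G|R) Σ_{R'} P(K|G,R')P(R').

P(K|do(R)): frontdoor, adjust for {G}.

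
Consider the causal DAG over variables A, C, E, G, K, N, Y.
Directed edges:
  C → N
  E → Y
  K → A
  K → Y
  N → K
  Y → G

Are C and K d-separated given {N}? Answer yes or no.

Bayes-Ball from C | {N} reaches ∅.
K ∉ reach(C|{N}) ⇒ C ⊥ K | {N}.

Yes — C ⊥ K | {N}.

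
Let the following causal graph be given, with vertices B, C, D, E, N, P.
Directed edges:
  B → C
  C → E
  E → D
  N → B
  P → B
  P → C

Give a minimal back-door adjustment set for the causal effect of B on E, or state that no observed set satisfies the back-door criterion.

desc(B)\{B}={C,D,E}; candidates ⊆ {N,P}.
size 0: {}; under {} B still reaches {C,D,E,N,P} ∋ E.
{P}: B⊥E given {P} in G with B→· removed — back-door holds.

B→E: minimal back-door set {P}.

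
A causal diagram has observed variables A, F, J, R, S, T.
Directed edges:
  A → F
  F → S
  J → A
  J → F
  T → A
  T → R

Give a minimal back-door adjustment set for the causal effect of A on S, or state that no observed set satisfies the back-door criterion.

A→S: minimal back-door set {J}.

desc(A)\{A}={F,S}; candidates ⊆ {J,R,T}.
size 0: {}; under {} A still reaches {F,J,R,S,T} ∋ S.
{J}: A⊥S given {J} in G with A→· removed — back-door holds.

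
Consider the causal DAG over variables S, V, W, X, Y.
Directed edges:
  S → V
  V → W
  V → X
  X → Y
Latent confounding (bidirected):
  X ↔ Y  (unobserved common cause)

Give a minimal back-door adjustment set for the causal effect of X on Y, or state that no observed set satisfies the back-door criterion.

X→Y: no observed back-door set.

desc(X)\{X}={Y}; candidates ⊆ {S,V,W}.
X↔Y: latent back-door arc(s) into X.
size 0: {}; under {} X still reaches {S,V,W,Y} ∋ Y.
size 1: {S}, {V}, {W}; under {S} X still reaches {V,W,Y} ∋ Y.
size 2: {S,V}, {S,W}, {V,W}; under {S,V} X still reaches {Y} ∋ Y.
X↔Y cannot be blocked by any observed set — no back-door set.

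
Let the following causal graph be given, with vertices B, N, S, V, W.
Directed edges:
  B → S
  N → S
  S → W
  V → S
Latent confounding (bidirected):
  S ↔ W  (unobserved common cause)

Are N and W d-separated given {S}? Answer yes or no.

Bayes-Ball from N | {S} reaches {B,V,W}.
W ∈ reach(N|{S}) ⇒ N ⊥̸ W | {S}.

No — N and W are d-connected given {S}.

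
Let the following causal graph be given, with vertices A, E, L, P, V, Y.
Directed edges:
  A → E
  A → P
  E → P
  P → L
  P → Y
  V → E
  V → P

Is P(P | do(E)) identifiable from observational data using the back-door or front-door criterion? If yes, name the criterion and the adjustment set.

desc(E)\{E}={L,P,Y}; candidates ⊆ {A,V}.
size 0: {}; under {} E still reaches {A,L,P,V,Y} ∋ P.
size 1: {A}, {V}; under {A} E still reaches {L,P,V,Y} ∋ P.
{A,V}: E⊥P given {A,V} in G with E→· removed — back-door holds.
P(P|do(E)) = Σ_{A,V} P(P|E,A,V)·P(A,V).

P(P|do(E)): backdoor, adjust for {A, V}.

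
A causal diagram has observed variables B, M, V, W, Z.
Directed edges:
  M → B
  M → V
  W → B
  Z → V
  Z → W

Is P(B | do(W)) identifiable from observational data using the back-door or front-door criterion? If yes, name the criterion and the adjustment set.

desc(W)\{W}={B}; candidates ⊆ {M,V,Z}.
∅: W⊥B given ∅ in G with W→· removed — back-door holds.
P(B|do(W)) = P(B|W) — no adjustment needed.

P(B|do(W)): backdoor, adjust for ∅.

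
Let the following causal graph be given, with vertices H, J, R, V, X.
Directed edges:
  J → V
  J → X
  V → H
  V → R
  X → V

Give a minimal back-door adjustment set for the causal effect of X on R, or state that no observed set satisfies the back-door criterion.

X→R: minimal back-door set {J}.

desc(X)\{X}={H,R,V}; candidates ⊆ {J}.
size 0: {}; under {} X still reaches {H,J,R,V} ∋ R.
{J}: X⊥R given {J} in G with X→· removed — back-door holds.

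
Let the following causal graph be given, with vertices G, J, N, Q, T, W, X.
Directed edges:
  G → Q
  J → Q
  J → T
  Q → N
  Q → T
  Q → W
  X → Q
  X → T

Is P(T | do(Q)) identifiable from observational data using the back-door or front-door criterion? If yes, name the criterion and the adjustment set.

desc(Q)\{Q}={N,T,W}; candidates ⊆ {G,J,X}.
size 0: {}; under {} Q still reaches {G,J,T,X} ∋ T.
size 1: {G}, {J}, {X}; under {G} Q still reaches {J,T,X} ∋ T.
{J,X}: Q⊥T given {J,X} in G with Q→· removed — back-door holds.
P(T|do(Q)) = Σ_{J,X} P(T|Q,J,X)·P(J,X).

P(T|do(Q)): backdoor, adjust for {J, X}.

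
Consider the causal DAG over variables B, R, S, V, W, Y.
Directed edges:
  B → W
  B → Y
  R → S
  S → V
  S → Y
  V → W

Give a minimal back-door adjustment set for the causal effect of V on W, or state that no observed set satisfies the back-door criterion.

V→W: minimal back-door set ∅.

desc(V)\{V}={W}; candidates ⊆ {B,R,S,Y}.
∅: V⊥W given ∅ in G with V→· removed — back-door holds.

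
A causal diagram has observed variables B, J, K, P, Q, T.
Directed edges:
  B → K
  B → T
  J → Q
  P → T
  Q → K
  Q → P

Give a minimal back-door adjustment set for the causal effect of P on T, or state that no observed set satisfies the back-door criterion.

P→T: minimal back-door set ∅.

desc(P)\{P}={T}; candidates ⊆ {B,J,K,Q}.
∅: P⊥T given ∅ in G with P→· removed — back-door holds.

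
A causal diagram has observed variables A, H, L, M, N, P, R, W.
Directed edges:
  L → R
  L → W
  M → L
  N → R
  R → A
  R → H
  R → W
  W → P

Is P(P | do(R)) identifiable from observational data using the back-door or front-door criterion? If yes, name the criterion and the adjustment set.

desc(R)\{R}={A,H,P,W}; candidates ⊆ {L,M,N}.
size 0: {}; under {} R still reaches {L,M,N,P,W} ∋ P.
{L}: R⊥P given {L} in G with R→· removed — back-door holds.
P(P|do(R)) = Σ_{L} P(P|R,L)·P(L).

P(P|do(R)): backdoor, adjust for {L}.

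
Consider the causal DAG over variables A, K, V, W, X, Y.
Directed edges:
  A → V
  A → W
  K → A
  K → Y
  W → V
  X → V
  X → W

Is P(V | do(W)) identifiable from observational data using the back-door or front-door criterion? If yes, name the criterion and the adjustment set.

P(V|do(W)): backdoor, adjust for {A, X}.

desc(W)\{W}={V}; candidates ⊆ {A,K,X,Y}.
size 0: {}; under {} W still reaches {A,K,V,X,Y} ∋ V.
size 1: {A}, {K}, {X} …(+1); under {A} W still reaches {V,X} ∋ V.
{A,X}: W⊥V given {A,X} in G with W→· removed — back-door holds.
P(V|do(W)) = Σ_{A,X} P(V|W,A,X)·P(A,X).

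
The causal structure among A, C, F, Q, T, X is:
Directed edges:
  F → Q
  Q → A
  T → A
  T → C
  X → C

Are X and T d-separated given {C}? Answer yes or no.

Bayes-Ball from X | {C} reaches {A,T}.
T ∈ reach(X|{C}) ⇒ X ⊥̸ T | {C}.

No — X and T are d-connected given {C}.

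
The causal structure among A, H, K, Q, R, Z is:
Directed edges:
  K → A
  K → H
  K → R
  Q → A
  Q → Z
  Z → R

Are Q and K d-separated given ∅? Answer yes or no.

Yes — Q ⊥ K | ∅.

Bayes-Ball from Q | ∅ reaches {A,R,Z}.
K ∉ reach(Q|∅) ⇒ Q ⊥ K | ∅.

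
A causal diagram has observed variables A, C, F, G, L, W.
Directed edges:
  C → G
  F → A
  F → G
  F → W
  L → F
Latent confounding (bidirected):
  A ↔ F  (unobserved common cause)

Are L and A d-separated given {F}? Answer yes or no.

No — L and A are d-connected given {F}.

Bayes-Ball from L | {F} reaches {A}.
A ∈ reach(L|{F}) ⇒ L ⊥̸ A | {F}.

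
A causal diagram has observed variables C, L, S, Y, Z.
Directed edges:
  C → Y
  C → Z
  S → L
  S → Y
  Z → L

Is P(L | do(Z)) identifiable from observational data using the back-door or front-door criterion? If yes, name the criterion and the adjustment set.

desc(Z)\{Z}={L}; candidates ⊆ {C,S,Y}.
∅: Z⊥L given ∅ in G with Z→· removed — back-door holds.
P(L|do(Z)) = P(L|Z) — no adjustment needed.

P(L|do(Z)): backdoor, adjust for ∅.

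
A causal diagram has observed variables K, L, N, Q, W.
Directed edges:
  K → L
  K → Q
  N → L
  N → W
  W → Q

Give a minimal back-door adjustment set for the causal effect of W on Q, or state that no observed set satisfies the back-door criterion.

W→Q: minimal back-door set ∅.

desc(W)\{W}={Q}; candidates ⊆ {K,L,N}.
∅: W⊥Q given ∅ in G with W→· removed — back-door holds.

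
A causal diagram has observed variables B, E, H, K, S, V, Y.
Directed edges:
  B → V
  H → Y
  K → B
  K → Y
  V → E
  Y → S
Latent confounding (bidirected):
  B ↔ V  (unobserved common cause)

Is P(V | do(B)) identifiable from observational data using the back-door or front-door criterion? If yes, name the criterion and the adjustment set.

P(V|do(B)): not identifiable (no BD/FD set).

desc(B)\{B}={E,V}; candidates ⊆ {H,K,S,Y}.
B↔V: latent back-door arc(s) into B.
size 0: {}; under {} B still reaches {E,K,S,V,Y} ∋ V.
size 1: {H}, {K}, {S} …(+1); under {H} B still reaches {E,K,S,V,Y} ∋ V.
size 2: {H,K}, {H,S}, {H,Y} …(+3); under {H,K} B still reaches {E,V} ∋ V.
B↔V cannot be blocked by any observed set — no back-door set.
No mediator lies on a directed B→…→V path.
Neither criterion identifies P(V|do(B)) in this graph.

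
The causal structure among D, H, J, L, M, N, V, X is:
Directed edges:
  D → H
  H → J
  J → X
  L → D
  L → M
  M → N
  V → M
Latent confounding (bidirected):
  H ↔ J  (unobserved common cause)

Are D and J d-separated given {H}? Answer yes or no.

No — D and J are d-connected given {H}.

Bayes-Ball from D | {H} reaches {J,L,M,N,X}.
J ∈ reach(D|{H}) ⇒ D ⊥̸ J | {H}.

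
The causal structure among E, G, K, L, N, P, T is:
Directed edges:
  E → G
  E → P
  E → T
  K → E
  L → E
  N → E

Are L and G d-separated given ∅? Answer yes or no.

No — L and G are d-connected given ∅.

Bayes-Ball from L | ∅ reaches {E,G,P,T}.
G ∈ reach(L|∅) ⇒ L ⊥̸ G | ∅.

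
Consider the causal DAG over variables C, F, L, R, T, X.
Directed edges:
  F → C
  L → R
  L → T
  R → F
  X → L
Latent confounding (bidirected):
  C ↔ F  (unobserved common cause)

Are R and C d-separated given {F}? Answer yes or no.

No — R and C are d-connected given {F}.

Bayes-Ball from R | {F} reaches {C,L,T,X}.
C ∈ reach(R|{F}) ⇒ R ⊥̸ C | {F}.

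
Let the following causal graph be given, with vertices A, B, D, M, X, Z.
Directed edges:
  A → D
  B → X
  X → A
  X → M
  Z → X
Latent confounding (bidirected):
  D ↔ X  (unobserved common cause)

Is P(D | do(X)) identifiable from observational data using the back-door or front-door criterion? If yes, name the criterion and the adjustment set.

P(D|do(X)): frontdoor, adjust for {A}.

desc(X)\{X}={A,D,M}; candidates ⊆ {B,Z}.
X↔D: latent back-door arc(s) into X.
size 0: {}; under {} X still reaches {B,D,Z} ∋ D.
size 1: {B}, {Z}; under {B} X still reaches {D,Z} ∋ D.
size 2: {B,Z}; under {B,Z} X still reaches {D} ∋ D.
X↔D cannot be blocked by any observed set — no back-door set.
{A}: (i) intercepts every directed X→D path; (ii) no back-door X→{A}; (iii) {X} blocks every back-door {A}→D. Front-door holds.
P(D|do(X)) = Σ_{A} P(A|X) Σ_{X'} P(D|A,X')P(X').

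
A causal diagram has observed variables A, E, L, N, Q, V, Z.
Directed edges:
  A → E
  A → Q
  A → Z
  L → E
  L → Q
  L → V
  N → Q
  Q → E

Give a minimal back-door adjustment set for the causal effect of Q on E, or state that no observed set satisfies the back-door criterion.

desc(Q)\{Q}={E}; candidates ⊆ {A,L,N,V,Z}.
size 0: {}; under {} Q still reaches {A,E,L,N,V,Z} ∋ E.
size 1: {A}, {L}, {N} …(+2); under {A} Q still reaches {E,L,N,V} ∋ E.
{A,L}: Q⊥E given {A,L} in G with Q→· removed — back-door holds.

Q→E: minimal back-door set {A, L}.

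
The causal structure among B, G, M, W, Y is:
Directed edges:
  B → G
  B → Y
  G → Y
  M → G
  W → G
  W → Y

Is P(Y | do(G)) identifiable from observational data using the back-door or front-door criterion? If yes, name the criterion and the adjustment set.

P(Y|do(G)): backdoor, adjust for {B, W}.

desc(G)\{G}={Y}; candidates ⊆ {B,M,W}.
size 0: {}; under {} G still reaches {B,M,W,Y} ∋ Y.
size 1: {B}, {M}, {W}; under {B} G still reaches {M,W,Y} ∋ Y.
{B,W}: G⊥Y given {B,W} in G with G→· removed — back-door holds.
P(Y|do(G)) = Σ_{B,W} P(Y|G,B,W)·P(B,W).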